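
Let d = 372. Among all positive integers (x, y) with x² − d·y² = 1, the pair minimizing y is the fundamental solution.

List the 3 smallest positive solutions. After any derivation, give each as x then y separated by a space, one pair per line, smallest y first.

12151 630
295293601 15310260
7176225079351 372069937890

[19; 3,2,12,2,3,38] for √372; ℓ=6 ⇒ convergent index 5
a_0=19:  p_0=19·1+0=19,  q_0=19·0+1=1
a_1=3:  p_1=3·19+1=58,  q_1=3·1+0=3
…
a_3=12:  p_3=12·135+58=1678,  q_3=12·7+3=87
a_4=2:  p_4=2·1678+135=3491,  q_4=2·87+7=181
a_5=3:  p_5=3·3491+1678=12151,  q_5=3·181+87=630
(x₁, y₁) = (12151, 630);  12151² − 372·630² = 1 ✓
(x_2, y_2) = (12151·12151 + 372·630·630, 12151·630 + 630·12151) = (295293601, 15310260)
(x_3, y_3) = (12151·295293601 + 372·630·15310260, 12151·15310260 + 630·295293601) = (7176225079351, 372069937890)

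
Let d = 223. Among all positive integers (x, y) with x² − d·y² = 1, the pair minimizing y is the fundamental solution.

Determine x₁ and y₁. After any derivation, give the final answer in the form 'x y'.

d=223: √d = [14; 1,13,1,28] (ℓ=4, even), read p_3/q_3
i=0: a=14 ⇒ p=14, q=1
i=1: a=1 ⇒ p=15, q=1
i=2: a=13 ⇒ p=209, q=14
i=3: a=1 ⇒ p=224, q=15
fundamental: x₁=224, y₁=15  (since 50176 − 223·225 = 1)

224 15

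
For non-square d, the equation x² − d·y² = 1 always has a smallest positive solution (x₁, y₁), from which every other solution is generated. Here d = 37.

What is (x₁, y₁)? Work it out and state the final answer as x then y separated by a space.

73 12

d=37: √d = [6; 12] (ℓ=1, odd), read p_1/q_1
a_0=6:  p_0=6·1+0=6,  q_0=6·0+1=1
a_1=12:  p_1=12·6+1=73,  q_1=12·1+0=12
fundamental: x₁=73, y₁=12  (since 5329 − 37·144 = 1)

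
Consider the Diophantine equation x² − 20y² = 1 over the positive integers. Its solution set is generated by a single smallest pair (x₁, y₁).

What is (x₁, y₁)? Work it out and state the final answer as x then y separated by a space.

9 2

√20 = [4; 2,8, …], period ℓ=2 (even) → k=1
a_0=4:  p_0=4·1+0=4,  q_0=4·0+1=1
a_1=2:  p_1=2·4+1=9,  q_1=2·1+0=2
(x₁, y₁) = (9, 2);  9² − 20·2² = 1 ✓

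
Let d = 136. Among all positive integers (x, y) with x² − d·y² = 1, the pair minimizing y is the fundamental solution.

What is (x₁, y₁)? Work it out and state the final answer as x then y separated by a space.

√136 = [11; 1,1,1,22, …], period ℓ=4 (even) → k=3
i=0: a=11 ⇒ p=11, q=1
…
i=2: a=1 ⇒ p=23, q=2
i=3: a=1 ⇒ p=35, q=3
→ (35, 3).  Check: 35²=1225, 136·3²=1224, difference 1.

35 3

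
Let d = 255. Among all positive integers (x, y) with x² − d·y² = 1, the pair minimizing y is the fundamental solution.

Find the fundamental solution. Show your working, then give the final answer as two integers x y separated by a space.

16 1

d=255: √d = [15; 1,30] (ℓ=2, even), read p_1/q_1
a_0=15:  p_0=15·1+0=15,  q_0=15·0+1=1
a_1=1:  p_1=1·15+1=16,  q_1=1·1+0=1
→ (16, 1).  Check: 16²=256, 255·1²=255, difference 1.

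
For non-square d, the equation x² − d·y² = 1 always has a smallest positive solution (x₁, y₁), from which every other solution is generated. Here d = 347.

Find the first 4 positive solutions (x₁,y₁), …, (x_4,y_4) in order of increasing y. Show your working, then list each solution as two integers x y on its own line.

[18; 1,1,1,2,4,…,1,1,36] for √347; ℓ=14 ⇒ convergent index 13
k=0  a_k=18  p_k/q_k = 18/1
…
k=3  a_k=1  p_k/q_k = 56/3
…
k=5  a_k=4  p_k/q_k = 652/35
k=6  a_k=1  p_k/q_k = 801/43
k=7  a_k=17  p_k/q_k = 14269/766
k=8  a_k=1  p_k/q_k = 15070/809
k=9  a_k=4  p_k/q_k = 74549/4002
…
k=11  a_k=1  p_k/q_k = 238717/12815
k=12  a_k=1  p_k/q_k = 402885/21628
k=13  a_k=1  p_k/q_k = 641602/34443
→ (641602, 34443).  Check: 641602²=411653126404, 347·34443²=411653126403, difference 1.
k=2:  x_2 = 641602·641602+347·34443·34443 = 823306252807,  y_2 = 641602·34443+34443·641602 = 44197395372
k=3:  x_3 = 641602·823306252807+347·34443·44197395372 = 1056469876826312026,  y_3 = 641602·44197395372+34443·823306252807 = 56714274530897445
k=4:  x_4 = 641602·1056469876826312026+347·34443·56714274530897445 = 1355666371822207590758497,  y_4 = 641602·56714274530897445+34443·1056469876826312026 = 72775983935101527618408

641602 34443
823306252807 44197395372
1056469876826312026 56714274530897445
1355666371822207590758497 72775983935101527618408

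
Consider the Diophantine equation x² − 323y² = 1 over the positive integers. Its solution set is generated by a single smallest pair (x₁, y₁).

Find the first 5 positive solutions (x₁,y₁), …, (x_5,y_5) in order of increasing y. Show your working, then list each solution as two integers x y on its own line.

√323 → a₀=17, period (1,34); ℓ=2 even so k=1
a_0=17:  p_0=17·1+0=17,  q_0=17·0+1=1
a_1=1:  p_1=1·17+1=18,  q_1=1·1+0=1
fundamental: x₁=18, y₁=1  (since 324 − 323·1 = 1)
k=2:  x_2 = 18·18+323·1·1 = 647,  y_2 = 18·1+1·18 = 36
k=3:  x_3 = 18·647+323·1·36 = 23274,  y_3 = 18·36+1·647 = 1295
k=4:  x_4 = 18·23274+323·1·1295 = 837217,  y_4 = 18·1295+1·23274 = 46584
k=5:  x_5 = 18·837217+323·1·46584 = 30116538,  y_5 = 18·46584+1·837217 = 1675729

18 1
647 36
23274 1295
837217 46584
30116538 1675729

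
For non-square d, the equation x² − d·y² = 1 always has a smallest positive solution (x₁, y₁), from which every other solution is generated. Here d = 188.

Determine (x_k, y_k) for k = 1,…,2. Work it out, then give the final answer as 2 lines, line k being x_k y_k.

4607 336
42448897 3095904

√188 → a₀=13, period (1,2,2,6,2,2,1,26); ℓ=8 even so k=7
a_0=13:  p_0=13·1+0=13,  q_0=13·0+1=1
a_1=1:  p_1=1·13+1=14,  q_1=1·1+0=1
a_2=2:  p_2=2·14+13=41,  q_2=2·1+1=3
a_3=2:  p_3=2·41+14=96,  q_3=2·3+1=7
a_4=6:  p_4=6·96+41=617,  q_4=6·7+3=45
…
a_6=2:  p_6=2·1330+617=3277,  q_6=2·97+45=239
a_7=1:  p_7=1·3277+1330=4607,  q_7=1·239+97=336
(x₁, y₁) = (4607, 336);  4607² − 188·336² = 1 ✓
n=2: (4607,336)∘(4607,336) = (4607·4607+188·336·336, 4607·336+336·4607) = (42448897,3095904)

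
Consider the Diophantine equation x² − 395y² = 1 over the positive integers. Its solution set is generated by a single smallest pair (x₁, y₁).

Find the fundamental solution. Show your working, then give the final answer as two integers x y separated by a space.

√395 → a₀=19, period (1,6,1,38); ℓ=4 even so k=3
k=0  a_k=19  p_k/q_k = 19/1
k=1  a_k=1  p_k/q_k = 20/1
k=2  a_k=6  p_k/q_k = 139/7
k=3  a_k=1  p_k/q_k = 159/8
fundamental: x₁=159, y₁=8  (since 25281 − 395·64 = 1)

159 8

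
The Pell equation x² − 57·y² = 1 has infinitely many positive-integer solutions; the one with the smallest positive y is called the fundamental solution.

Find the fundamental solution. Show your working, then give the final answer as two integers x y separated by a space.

d=57: √d = [7; 1,1,4,1,1,14] (ℓ=6, even), read p_5/q_5
k=0  a_k=7  p_k/q_k = 7/1
…
k=3  a_k=4  p_k/q_k = 68/9
k=4  a_k=1  p_k/q_k = 83/11
k=5  a_k=1  p_k/q_k = 151/20
fundamental: x₁=151, y₁=20  (since 22801 − 57·400 = 1)

151 20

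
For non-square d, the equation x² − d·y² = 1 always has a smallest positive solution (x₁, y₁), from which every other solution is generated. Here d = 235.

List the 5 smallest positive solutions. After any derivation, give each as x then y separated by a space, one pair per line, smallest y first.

√235 = [15; 3,30, …], period ℓ=2 (even) → k=1
a_0=15:  p_0=15·1+0=15,  q_0=15·0+1=1
a_1=3:  p_1=3·15+1=46,  q_1=3·1+0=3
(x₁, y₁) = (46, 3);  46² − 235·3² = 1 ✓
(x_2, y_2) = (46·46 + 235·3·3, 46·3 + 3·46) = (4231, 276)
(x_3, y_3) = (46·4231 + 235·3·276, 46·276 + 3·4231) = (389206, 25389)
(x_4, y_4) = (46·389206 + 235·3·25389, 46·25389 + 3·389206) = (35802721, 2335512)
(x_5, y_5) = (46·35802721 + 235·3·2335512, 46·2335512 + 3·35802721) = (3293461126, 214841715)

46 3
4231 276
389206 25389
35802721 2335512
3293461126 214841715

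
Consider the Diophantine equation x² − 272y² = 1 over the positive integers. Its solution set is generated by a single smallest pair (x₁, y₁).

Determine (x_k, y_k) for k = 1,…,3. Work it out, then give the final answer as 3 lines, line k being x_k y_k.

√272 → a₀=16, period (2,32); ℓ=2 even so k=1
a_0=16:  p_0=16·1+0=16,  q_0=16·0+1=1
a_1=2:  p_1=2·16+1=33,  q_1=2·1+0=2
→ (33, 2).  Check: 33²=1089, 272·2²=1088, difference 1.
(x_2, y_2) = (33·33 + 272·2·2, 33·2 + 2·33) = (2177, 132)
(x_3, y_3) = (33·2177 + 272·2·132, 33·132 + 2·2177) = (143649, 8710)

33 2
2177 132
143649 8710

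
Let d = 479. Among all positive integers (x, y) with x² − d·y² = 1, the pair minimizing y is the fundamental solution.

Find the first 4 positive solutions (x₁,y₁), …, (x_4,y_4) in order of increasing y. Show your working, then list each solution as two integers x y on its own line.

2989440 136591
17873503027199 816661198080
106863529779256567680 4882719303976413809
638924220926583633867571201 29193192792157684333155840

[21; 1,7,1,3,2,21,2,3,1,7,1,42] for √479; ℓ=12 ⇒ convergent index 11
k=0  a_k=21  p_k/q_k = 21/1
…
k=3  a_k=1  p_k/q_k = 197/9
…
k=5  a_k=2  p_k/q_k = 1729/79
k=6  a_k=21  p_k/q_k = 37075/1694
k=7  a_k=2  p_k/q_k = 75879/3467
…
k=9  a_k=1  p_k/q_k = 340591/15562
k=10  a_k=7  p_k/q_k = 2648849/121029
k=11  a_k=1  p_k/q_k = 2989440/136591
→ (2989440, 136591).  Check: 2989440²=8936751513600, 479·136591²=8936751513599, difference 1.
n=2: (2989440,136591)∘(2989440,136591) = (2989440·2989440+479·136591·136591, 2989440·136591+136591·2989440) = (17873503027199,816661198080)
n=3: (17873503027199,816661198080)∘(2989440,136591) = (2989440·17873503027199+479·136591·816661198080, 2989440·816661198080+136591·17873503027199) = (106863529779256567680,4882719303976413809)
n=4: (106863529779256567680,4882719303976413809)∘(2989440,136591) = (2989440·106863529779256567680+479·136591·4882719303976413809, 2989440·4882719303976413809+136591·106863529779256567680) = (638924220926583633867571201,29193192792157684333155840)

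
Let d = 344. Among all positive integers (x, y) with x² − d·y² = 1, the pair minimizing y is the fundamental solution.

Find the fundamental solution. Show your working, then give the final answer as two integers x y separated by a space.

10405 561

[18; 1,1,4,1,3,1,4,1,1,36] for √344; ℓ=10 ⇒ convergent index 9
i=0: a=18 ⇒ p=18, q=1
…
i=2: a=1 ⇒ p=37, q=2
…
i=6: a=1 ⇒ p=983, q=53
i=7: a=4 ⇒ p=4711, q=254
i=8: a=1 ⇒ p=5694, q=307
i=9: a=1 ⇒ p=10405, q=561
(x₁, y₁) = (10405, 561);  10405² − 344·561² = 1 ✓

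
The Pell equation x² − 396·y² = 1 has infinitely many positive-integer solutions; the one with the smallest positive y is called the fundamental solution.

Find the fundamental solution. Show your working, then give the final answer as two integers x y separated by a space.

√396 = [19; 1,8,1,38, …], period ℓ=4 (even) → k=3
k=0  a_k=19  p_k/q_k = 19/1
…
k=2  a_k=8  p_k/q_k = 179/9
k=3  a_k=1  p_k/q_k = 199/10
→ (199, 10).  Check: 199²=39601, 396·10²=39600, difference 1.

199 10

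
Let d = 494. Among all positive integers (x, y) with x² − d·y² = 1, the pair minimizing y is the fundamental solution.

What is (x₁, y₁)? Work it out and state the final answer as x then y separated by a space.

73035 3286

[22; 4,2,2,1,2,1,2,2,4,44] for √494; ℓ=10 ⇒ convergent index 9
a_0=22:  p_0=22·1+0=22,  q_0=22·0+1=1
a_1=4:  p_1=4·22+1=89,  q_1=4·1+0=4
a_2=2:  p_2=2·89+22=200,  q_2=2·4+1=9
a_3=2:  p_3=2·200+89=489,  q_3=2·9+4=22
a_4=1:  p_4=1·489+200=689,  q_4=1·22+9=31
a_5=2:  p_5=2·689+489=1867,  q_5=2·31+22=84
a_6=1:  p_6=1·1867+689=2556,  q_6=1·84+31=115
…
a_8=2:  p_8=2·6979+2556=16514,  q_8=2·314+115=743
a_9=4:  p_9=4·16514+6979=73035,  q_9=4·743+314=3286
(x₁, y₁) = (73035, 3286);  73035² − 494·3286² = 1 ✓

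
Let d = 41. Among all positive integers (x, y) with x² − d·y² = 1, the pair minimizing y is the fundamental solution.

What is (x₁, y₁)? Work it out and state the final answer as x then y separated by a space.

2049 320

d=41: √d = [6; 2,2,12] (ℓ=3, odd), read p_5/q_5
step 0: (6, 1)  from 6·(1,0) + (0,1)
step 1: (13, 2)  from 2·(6,1) + (1,0)
…
step 4: (826, 129)  from 2·(397,62) + (32,5)
step 5: (2049, 320)  from 2·(826,129) + (397,62)
fundamental: x₁=2049, y₁=320  (since 4198401 − 41·102400 = 1)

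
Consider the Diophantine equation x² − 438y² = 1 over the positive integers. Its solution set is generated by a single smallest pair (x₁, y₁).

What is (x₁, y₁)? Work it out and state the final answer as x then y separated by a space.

293 14

√438 → a₀=20, period (1,12,1,40); ℓ=4 even so k=3
step 0: (20, 1)  from 20·(1,0) + (0,1)
step 1: (21, 1)  from 1·(20,1) + (1,0)
step 2: (272, 13)  from 12·(21,1) + (20,1)
step 3: (293, 14)  from 1·(272,13) + (21,1)
fundamental: x₁=293, y₁=14  (since 85849 − 438·196 = 1)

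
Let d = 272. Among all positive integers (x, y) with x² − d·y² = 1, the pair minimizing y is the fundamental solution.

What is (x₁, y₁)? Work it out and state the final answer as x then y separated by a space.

33 2

d=272: √d = [16; 2,32] (ℓ=2, even), read p_1/q_1
k=0  a_k=16  p_k/q_k = 16/1
k=1  a_k=2  p_k/q_k = 33/2
→ (33, 2).  Check: 33²=1089, 272·2²=1088, difference 1.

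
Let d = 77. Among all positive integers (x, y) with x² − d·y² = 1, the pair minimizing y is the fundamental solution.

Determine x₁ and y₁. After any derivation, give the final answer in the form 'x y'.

√77 → a₀=8, period (1,3,2,3,1,16); ℓ=6 even so k=5
i=0: a=8 ⇒ p=8, q=1
…
i=2: a=3 ⇒ p=35, q=4
i=3: a=2 ⇒ p=79, q=9
i=4: a=3 ⇒ p=272, q=31
i=5: a=1 ⇒ p=351, q=40
→ (351, 40).  Check: 351²=123201, 77·40²=123200, difference 1.

351 40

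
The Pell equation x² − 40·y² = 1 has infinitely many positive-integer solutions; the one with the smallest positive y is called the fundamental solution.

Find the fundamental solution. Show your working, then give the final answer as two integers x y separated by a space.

√40 = [6; 3,12, …], period ℓ=2 (even) → k=1
k=0  a_k=6  p_k/q_k = 6/1
k=1  a_k=3  p_k/q_k = 19/3
→ (19, 3).  Check: 19²=361, 40·3²=360, difference 1.

19 3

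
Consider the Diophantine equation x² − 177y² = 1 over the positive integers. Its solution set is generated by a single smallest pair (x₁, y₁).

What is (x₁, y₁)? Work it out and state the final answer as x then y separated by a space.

62423 4692

d=177: √d = [13; 3,3,2,8,2,3,3,26] (ℓ=8, even), read p_7/q_7
k=0  a_k=13  p_k/q_k = 13/1
k=1  a_k=3  p_k/q_k = 40/3
…
k=3  a_k=2  p_k/q_k = 306/23
k=4  a_k=8  p_k/q_k = 2581/194
k=5  a_k=2  p_k/q_k = 5468/411
k=6  a_k=3  p_k/q_k = 18985/1427
k=7  a_k=3  p_k/q_k = 62423/4692
(x₁, y₁) = (62423, 4692);  62423² − 177·4692² = 1 ✓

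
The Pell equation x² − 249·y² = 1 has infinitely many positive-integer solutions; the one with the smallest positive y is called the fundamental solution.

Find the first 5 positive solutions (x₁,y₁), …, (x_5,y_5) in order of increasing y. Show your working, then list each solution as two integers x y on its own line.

d=249: √d = [15; 1,3,1,1,5,…,3,1,30] (ℓ=16, even), read p_15/q_15
step 0: (15, 1)  from 15·(1,0) + (0,1)
step 1: (16, 1)  from 1·(15,1) + (1,0)
…
step 3: (79, 5)  from 1·(63,4) + (16,1)
…
step 5: (789, 50)  from 5·(142,9) + (79,5)
…
step 7: (3582, 227)  from 3·(931,59) + (789,50)
step 8: (36751, 2329)  from 10·(3582,227) + (931,59)
…
step 10: (150586, 9543)  from 1·(113835,7214) + (36751,2329)
step 11: (866765, 54929)  from 5·(150586,9543) + (113835,7214)
…
step 13: (1884116, 119401)  from 1·(1017351,64472) + (866765,54929)
step 14: (6669699, 422675)  from 3·(1884116,119401) + (1017351,64472)
step 15: (8553815, 542076)  from 1·(6669699,422675) + (1884116,119401)
→ (8553815, 542076).  Check: 8553815²=73167751054225, 249·542076²=73167751054224, difference 1.
k=2:  x_2 = 8553815·8553815+249·542076·542076 = 146335502108449,  y_2 = 8553815·542076+542076·8553815 = 9273635639880
k=3:  x_3 = 8553815·146335502108449+249·542076·9273635639880 = 2503453625935556812055,  y_3 = 8553815·9273635639880+542076·146335502108449 = 158649927281879742324
k=4:  x_4 = 8553815·2503453625935556812055+249·542076·158649927281879742324 = 42828158354663763449114371201,  y_4 = 8553815·158649927281879742324+542076·2503453625935556812055 = 2714124255465295062538692240
k=5:  x_5 = 8553815·42828158354663763449114371201+249·542076·2714124255465295062538692240 = 732688286712993936041346554632551575,  y_5 = 8553815·2714124255465295062538692240+542076·42828158354663763449114371201 = 46432233536525587120811525646048876

8553815 542076
146335502108449 9273635639880
2503453625935556812055 158649927281879742324
42828158354663763449114371201 2714124255465295062538692240
732688286712993936041346554632551575 46432233536525587120811525646048876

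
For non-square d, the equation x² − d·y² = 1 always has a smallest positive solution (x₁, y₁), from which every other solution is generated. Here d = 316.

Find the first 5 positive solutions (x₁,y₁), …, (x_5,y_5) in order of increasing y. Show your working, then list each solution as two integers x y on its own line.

12799 720
327628801 18430560
8386642035199 471785474160
214681262489395201 12076764549117120
5495410948816896319999 309141018456514563600

√316 → a₀=17, period (1,3,2,8,2,3,1,34); ℓ=8 even so k=7
k=0  a_k=17  p_k/q_k = 17/1
…
k=2  a_k=3  p_k/q_k = 71/4
k=3  a_k=2  p_k/q_k = 160/9
…
k=5  a_k=2  p_k/q_k = 2862/161
k=6  a_k=3  p_k/q_k = 9937/559
k=7  a_k=1  p_k/q_k = 12799/720
(x₁, y₁) = (12799, 720);  12799² − 316·720² = 1 ✓
(x_2, y_2) = (12799·12799 + 316·720·720, 12799·720 + 720·12799) = (327628801, 18430560)
(x_3, y_3) = (12799·327628801 + 316·720·18430560, 12799·18430560 + 720·327628801) = (8386642035199, 471785474160)
(x_4, y_4) = (12799·8386642035199 + 316·720·471785474160, 12799·471785474160 + 720·8386642035199) = (214681262489395201, 12076764549117120)
(x_5, y_5) = (12799·214681262489395201 + 316·720·12076764549117120, 12799·12076764549117120 + 720·214681262489395201) = (5495410948816896319999, 309141018456514563600)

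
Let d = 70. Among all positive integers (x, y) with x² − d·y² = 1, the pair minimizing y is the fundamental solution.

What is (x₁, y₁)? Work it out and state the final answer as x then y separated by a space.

√70 → a₀=8, period (2,1,2,1,2,16); ℓ=6 even so k=5
step 0: (8, 1)  from 8·(1,0) + (0,1)
…
step 4: (92, 11)  from 1·(67,8) + (25,3)
step 5: (251, 30)  from 2·(92,11) + (67,8)
(x₁, y₁) = (251, 30);  251² − 70·30² = 1 ✓

251 30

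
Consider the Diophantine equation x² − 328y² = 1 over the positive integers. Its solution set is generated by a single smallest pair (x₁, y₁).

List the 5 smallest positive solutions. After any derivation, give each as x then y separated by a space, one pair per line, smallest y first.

√328 = [18; 9,36, …], period ℓ=2 (even) → k=1
i=0: a=18 ⇒ p=18, q=1
i=1: a=9 ⇒ p=163, q=9
fundamental: x₁=163, y₁=9  (since 26569 − 328·81 = 1)
k=2:  x_2 = 163·163+328·9·9 = 53137,  y_2 = 163·9+9·163 = 2934
k=3:  x_3 = 163·53137+328·9·2934 = 17322499,  y_3 = 163·2934+9·53137 = 956475
k=4:  x_4 = 163·17322499+328·9·956475 = 5647081537,  y_4 = 163·956475+9·17322499 = 311807916
k=5:  x_5 = 163·5647081537+328·9·311807916 = 1840931258563,  y_5 = 163·311807916+9·5647081537 = 101648424141

163 9
53137 2934
17322499 956475
5647081537 311807916
1840931258563 101648424141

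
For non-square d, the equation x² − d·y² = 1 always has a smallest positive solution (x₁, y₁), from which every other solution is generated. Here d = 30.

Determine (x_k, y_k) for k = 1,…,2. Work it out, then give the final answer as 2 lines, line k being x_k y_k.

11 2
241 44

[5; 2,10] for √30; ℓ=2 ⇒ convergent index 1
a_0=5:  p_0=5·1+0=5,  q_0=5·0+1=1
a_1=2:  p_1=2·5+1=11,  q_1=2·1+0=2
→ (11, 2).  Check: 11²=121, 30·2²=120, difference 1.
(11+2√30)^2 = 241 + 44√30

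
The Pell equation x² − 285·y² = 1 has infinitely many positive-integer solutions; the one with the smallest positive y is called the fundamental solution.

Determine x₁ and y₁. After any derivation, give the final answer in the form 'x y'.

2431 144

√285 = [16; 1,7,2,7,1,32, …], period ℓ=6 (even) → k=5
step 0: (16, 1)  from 16·(1,0) + (0,1)
step 1: (17, 1)  from 1·(16,1) + (1,0)
…
step 4: (2144, 127)  from 7·(287,17) + (135,8)
step 5: (2431, 144)  from 1·(2144,127) + (287,17)
fundamental: x₁=2431, y₁=144  (since 5909761 − 285·20736 = 1)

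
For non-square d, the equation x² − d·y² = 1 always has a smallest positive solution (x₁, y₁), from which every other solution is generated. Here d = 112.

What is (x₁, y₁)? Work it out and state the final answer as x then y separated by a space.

127 12

√112 → a₀=10, period (1,1,2,1,1,20); ℓ=6 even so k=5
k=0  a_k=10  p_k/q_k = 10/1
…
k=4  a_k=1  p_k/q_k = 74/7
k=5  a_k=1  p_k/q_k = 127/12
(x₁, y₁) = (127, 12);  127² − 112·12² = 1 ✓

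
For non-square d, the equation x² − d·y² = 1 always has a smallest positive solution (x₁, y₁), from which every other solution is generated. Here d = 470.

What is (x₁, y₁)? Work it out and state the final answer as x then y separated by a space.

√470 = [21; 1,2,8,2,1,42, …], period ℓ=6 (even) → k=5
a_0=21:  p_0=21·1+0=21,  q_0=21·0+1=1
a_1=1:  p_1=1·21+1=22,  q_1=1·1+0=1
a_2=2:  p_2=2·22+21=65,  q_2=2·1+1=3
…
a_4=2:  p_4=2·542+65=1149,  q_4=2·25+3=53
a_5=1:  p_5=1·1149+542=1691,  q_5=1·53+25=78
(x₁, y₁) = (1691, 78);  1691² − 470·78² = 1 ✓

1691 78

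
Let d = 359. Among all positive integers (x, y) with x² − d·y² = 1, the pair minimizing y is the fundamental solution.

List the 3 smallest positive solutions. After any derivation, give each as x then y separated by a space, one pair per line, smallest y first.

√359 → a₀=18, period (1,17,1,36); ℓ=4 even so k=3
i=0: a=18 ⇒ p=18, q=1
i=1: a=1 ⇒ p=19, q=1
i=2: a=17 ⇒ p=341, q=18
i=3: a=1 ⇒ p=360, q=19
(x₁, y₁) = (360, 19);  360² − 359·19² = 1 ✓
(360+19√359)^2 = 259199 + 13680√359
(360+19√359)^3 = 186622920 + 9849581√359

360 19
259199 13680
186622920 9849581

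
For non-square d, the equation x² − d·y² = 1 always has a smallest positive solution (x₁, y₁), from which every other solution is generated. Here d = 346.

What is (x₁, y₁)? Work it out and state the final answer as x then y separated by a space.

17299 930

d=346: √d = [18; 1,1,1,1,36] (ℓ=5, odd), read p_9/q_9
a_0=18:  p_0=18·1+0=18,  q_0=18·0+1=1
a_1=1:  p_1=1·18+1=19,  q_1=1·1+0=1
a_2=1:  p_2=1·19+18=37,  q_2=1·1+1=2
a_3=1:  p_3=1·37+19=56,  q_3=1·2+1=3
a_4=1:  p_4=1·56+37=93,  q_4=1·3+2=5
a_5=36:  p_5=36·93+56=3404,  q_5=36·5+3=183
…
a_8=1:  p_8=1·6901+3497=10398,  q_8=1·371+188=559
a_9=1:  p_9=1·10398+6901=17299,  q_9=1·559+371=930
fundamental: x₁=17299, y₁=930  (since 299255401 − 346·864900 = 1)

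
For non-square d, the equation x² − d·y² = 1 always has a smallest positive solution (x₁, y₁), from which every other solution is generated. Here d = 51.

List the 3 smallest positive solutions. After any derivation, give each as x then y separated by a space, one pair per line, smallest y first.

√51 → a₀=7, period (7,14); ℓ=2 even so k=1
k=0  a_k=7  p_k/q_k = 7/1
k=1  a_k=7  p_k/q_k = 50/7
fundamental: x₁=50, y₁=7  (since 2500 − 51·49 = 1)
(50+7√51)^2 = 4999 + 700√51
(50+7√51)^3 = 499850 + 69993√51

50 7
4999 700
499850 69993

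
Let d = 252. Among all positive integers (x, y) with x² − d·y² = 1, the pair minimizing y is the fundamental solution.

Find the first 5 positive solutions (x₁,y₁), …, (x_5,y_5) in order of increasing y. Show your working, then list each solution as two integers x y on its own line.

√252 → a₀=15, period (1,6,1,30); ℓ=4 even so k=3
a_0=15:  p_0=15·1+0=15,  q_0=15·0+1=1
…
a_2=6:  p_2=6·16+15=111,  q_2=6·1+1=7
a_3=1:  p_3=1·111+16=127,  q_3=1·7+1=8
fundamental: x₁=127, y₁=8  (since 16129 − 252·64 = 1)
k=2:  x_2 = 127·127+252·8·8 = 32257,  y_2 = 127·8+8·127 = 2032
k=3:  x_3 = 127·32257+252·8·2032 = 8193151,  y_3 = 127·2032+8·32257 = 516120
k=4:  x_4 = 127·8193151+252·8·516120 = 2081028097,  y_4 = 127·516120+8·8193151 = 131092448
k=5:  x_5 = 127·2081028097+252·8·131092448 = 528572943487,  y_5 = 127·131092448+8·2081028097 = 33296965672

127 8
32257 2032
8193151 516120
2081028097 131092448
528572943487 33296965672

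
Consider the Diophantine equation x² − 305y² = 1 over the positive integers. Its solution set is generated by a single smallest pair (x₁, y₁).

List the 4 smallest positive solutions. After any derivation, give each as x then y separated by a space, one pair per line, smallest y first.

√305 = [17; 2,6,2,34, …], period ℓ=4 (even) → k=3
k=0  a_k=17  p_k/q_k = 17/1
k=1  a_k=2  p_k/q_k = 35/2
k=2  a_k=6  p_k/q_k = 227/13
k=3  a_k=2  p_k/q_k = 489/28
(x₁, y₁) = (489, 28);  489² − 305·28² = 1 ✓
(x_2, y_2) = (489·489 + 305·28·28, 489·28 + 28·489) = (478241, 27384)
(x_3, y_3) = (489·478241 + 305·28·27384, 489·27384 + 28·478241) = (467719209, 26781524)
(x_4, y_4) = (489·467719209 + 305·28·26781524, 489·26781524 + 28·467719209) = (457428908161, 26192303088)

489 28
478241 27384
467719209 26781524
457428908161 26192303088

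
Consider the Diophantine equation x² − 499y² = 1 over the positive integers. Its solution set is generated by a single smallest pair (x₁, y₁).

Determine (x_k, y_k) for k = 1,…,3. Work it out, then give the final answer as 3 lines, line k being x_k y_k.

√499 = [22; 2,1,21,1,2,44, …], period ℓ=6 (even) → k=5
i=0: a=22 ⇒ p=22, q=1
…
i=4: a=1 ⇒ p=1519, q=68
i=5: a=2 ⇒ p=4490, q=201
→ (4490, 201).  Check: 4490²=20160100, 499·201²=20160099, difference 1.
(4490+201√499)^2 = 40320199 + 1804980√499
(4490+201√499)^3 = 362075382530 + 16208720199√499

4490 201
40320199 1804980
362075382530 16208720199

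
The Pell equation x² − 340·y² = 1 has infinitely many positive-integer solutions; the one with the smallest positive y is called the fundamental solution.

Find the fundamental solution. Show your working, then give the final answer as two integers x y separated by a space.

285769 15498

d=340: √d = [18; 2,3,1,1,1,…,3,2,36] (ℓ=14, even), read p_13/q_13
i=0: a=18 ⇒ p=18, q=1
i=1: a=2 ⇒ p=37, q=2
i=2: a=3 ⇒ p=129, q=7
i=3: a=1 ⇒ p=166, q=9
…
i=6: a=1 ⇒ p=756, q=41
…
i=8: a=1 ⇒ p=7265, q=394
i=9: a=1 ⇒ p=13774, q=747
…
i=11: a=1 ⇒ p=34813, q=1888
i=12: a=3 ⇒ p=125478, q=6805
i=13: a=2 ⇒ p=285769, q=15498
(x₁, y₁) = (285769, 15498);  285769² − 340·15498² = 1 ✓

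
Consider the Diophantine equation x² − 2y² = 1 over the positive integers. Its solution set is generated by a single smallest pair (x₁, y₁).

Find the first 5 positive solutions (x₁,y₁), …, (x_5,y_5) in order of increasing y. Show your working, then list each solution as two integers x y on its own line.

3 2
17 12
99 70
577 408
3363 2378

√2 = [1; 2, …], period ℓ=1 (odd) → k=1
i=0: a=1 ⇒ p=1, q=1
i=1: a=2 ⇒ p=3, q=2
fundamental: x₁=3, y₁=2  (since 9 − 2·4 = 1)
n=2: (3,2)∘(3,2) = (3·3+2·2·2, 3·2+2·3) = (17,12)
n=3: (17,12)∘(3,2) = (3·17+2·2·12, 3·12+2·17) = (99,70)
n=4: (99,70)∘(3,2) = (3·99+2·2·70, 3·70+2·99) = (577,408)
n=5: (577,408)∘(3,2) = (3·577+2·2·408, 3·408+2·577) = (3363,2378)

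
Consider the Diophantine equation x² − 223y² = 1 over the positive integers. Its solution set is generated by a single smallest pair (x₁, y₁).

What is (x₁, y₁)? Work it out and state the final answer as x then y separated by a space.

√223 = [14; 1,13,1,28, …], period ℓ=4 (even) → k=3
k=0  a_k=14  p_k/q_k = 14/1
k=1  a_k=1  p_k/q_k = 15/1
k=2  a_k=13  p_k/q_k = 209/14
k=3  a_k=1  p_k/q_k = 224/15
→ (224, 15).  Check: 224²=50176, 223·15²=50175, difference 1.

224 15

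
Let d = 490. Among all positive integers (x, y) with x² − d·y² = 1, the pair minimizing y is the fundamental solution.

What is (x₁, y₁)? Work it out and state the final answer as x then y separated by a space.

1039681 46968

d=490: √d = [22; 7,2,1,4,4,4,1,2,7,44] (ℓ=10, even), read p_9/q_9
a_0=22:  p_0=22·1+0=22,  q_0=22·0+1=1
a_1=7:  p_1=7·22+1=155,  q_1=7·1+0=7
a_2=2:  p_2=2·155+22=332,  q_2=2·7+1=15
a_3=1:  p_3=1·332+155=487,  q_3=1·15+7=22
…
a_6=4:  p_6=4·9607+2280=40708,  q_6=4·434+103=1839
a_7=1:  p_7=1·40708+9607=50315,  q_7=1·1839+434=2273
a_8=2:  p_8=2·50315+40708=141338,  q_8=2·2273+1839=6385
a_9=7:  p_9=7·141338+50315=1039681,  q_9=7·6385+2273=46968
→ (1039681, 46968).  Check: 1039681²=1080936581761, 490·46968²=1080936581760, difference 1.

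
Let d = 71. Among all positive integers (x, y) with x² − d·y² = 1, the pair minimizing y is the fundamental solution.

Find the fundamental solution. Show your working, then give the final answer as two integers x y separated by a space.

[8; 2,2,1,7,1,2,2,16] for √71; ℓ=8 ⇒ convergent index 7
a_0=8:  p_0=8·1+0=8,  q_0=8·0+1=1
a_1=2:  p_1=2·8+1=17,  q_1=2·1+0=2
a_2=2:  p_2=2·17+8=42,  q_2=2·2+1=5
a_3=1:  p_3=1·42+17=59,  q_3=1·5+2=7
a_4=7:  p_4=7·59+42=455,  q_4=7·7+5=54
a_5=1:  p_5=1·455+59=514,  q_5=1·54+7=61
a_6=2:  p_6=2·514+455=1483,  q_6=2·61+54=176
a_7=2:  p_7=2·1483+514=3480,  q_7=2·176+61=413
(x₁, y₁) = (3480, 413);  3480² − 71·413² = 1 ✓

3480 413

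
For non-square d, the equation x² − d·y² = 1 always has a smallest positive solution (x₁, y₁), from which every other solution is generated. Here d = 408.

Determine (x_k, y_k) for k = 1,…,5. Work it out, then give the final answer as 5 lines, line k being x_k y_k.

√408 → a₀=20, period (5,40); ℓ=2 even so k=1
step 0: (20, 1)  from 20·(1,0) + (0,1)
step 1: (101, 5)  from 5·(20,1) + (1,0)
fundamental: x₁=101, y₁=5  (since 10201 − 408·25 = 1)
(x_2, y_2) = (101·101 + 408·5·5, 101·5 + 5·101) = (20401, 1010)
(x_3, y_3) = (101·20401 + 408·5·1010, 101·1010 + 5·20401) = (4120901, 204015)
(x_4, y_4) = (101·4120901 + 408·5·204015, 101·204015 + 5·4120901) = (832401601, 41210020)
(x_5, y_5) = (101·832401601 + 408·5·41210020, 101·41210020 + 5·832401601) = (168141002501, 8324220025)

101 5
20401 1010
4120901 204015
832401601 41210020
168141002501 8324220025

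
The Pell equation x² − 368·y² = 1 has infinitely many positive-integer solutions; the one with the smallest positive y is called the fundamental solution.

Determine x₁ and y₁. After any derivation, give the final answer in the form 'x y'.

1151 60

d=368: √d = [19; 5,2,5,38] (ℓ=4, even), read p_3/q_3
i=0: a=19 ⇒ p=19, q=1
…
i=2: a=2 ⇒ p=211, q=11
i=3: a=5 ⇒ p=1151, q=60
→ (1151, 60).  Check: 1151²=1324801, 368·60²=1324800, difference 1.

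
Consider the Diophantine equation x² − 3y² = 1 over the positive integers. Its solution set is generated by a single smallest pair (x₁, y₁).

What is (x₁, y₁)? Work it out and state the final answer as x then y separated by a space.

[1; 1,2] for √3; ℓ=2 ⇒ convergent index 1
a_0=1:  p_0=1·1+0=1,  q_0=1·0+1=1
a_1=1:  p_1=1·1+1=2,  q_1=1·1+0=1
(x₁, y₁) = (2, 1);  2² − 3·1² = 1 ✓

2 1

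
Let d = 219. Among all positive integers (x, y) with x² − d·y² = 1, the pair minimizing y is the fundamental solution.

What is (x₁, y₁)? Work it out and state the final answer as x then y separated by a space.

74 5

[14; 1,3,1,28] for √219; ℓ=4 ⇒ convergent index 3
a_0=14:  p_0=14·1+0=14,  q_0=14·0+1=1
…
a_2=3:  p_2=3·15+14=59,  q_2=3·1+1=4
a_3=1:  p_3=1·59+15=74,  q_3=1·4+1=5
→ (74, 5).  Check: 74²=5476, 219·5²=5475, difference 1.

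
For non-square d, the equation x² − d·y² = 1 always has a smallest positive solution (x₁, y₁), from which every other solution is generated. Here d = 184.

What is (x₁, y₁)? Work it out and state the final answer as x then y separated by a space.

[13; 1,1,3,2,1,2,1,2,3,1,1,26] for √184; ℓ=12 ⇒ convergent index 11
a_0=13:  p_0=13·1+0=13,  q_0=13·0+1=1
a_1=1:  p_1=1·13+1=14,  q_1=1·1+0=1
…
a_3=3:  p_3=3·27+14=95,  q_3=3·2+1=7
a_4=2:  p_4=2·95+27=217,  q_4=2·7+2=16
a_5=1:  p_5=1·217+95=312,  q_5=1·16+7=23
…
a_7=1:  p_7=1·841+312=1153,  q_7=1·62+23=85
…
a_10=1:  p_10=1·10594+3147=13741,  q_10=1·781+232=1013
a_11=1:  p_11=1·13741+10594=24335,  q_11=1·1013+781=1794
fundamental: x₁=24335, y₁=1794  (since 592192225 − 184·3218436 = 1)

24335 1794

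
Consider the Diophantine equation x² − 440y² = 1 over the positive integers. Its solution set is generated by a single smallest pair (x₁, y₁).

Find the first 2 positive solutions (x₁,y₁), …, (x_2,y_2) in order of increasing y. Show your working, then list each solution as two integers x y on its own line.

d=440: √d = [20; 1,40] (ℓ=2, even), read p_1/q_1
k=0  a_k=20  p_k/q_k = 20/1
k=1  a_k=1  p_k/q_k = 21/1
(x₁, y₁) = (21, 1);  21² − 440·1² = 1 ✓
(21+1√440)^2 = 881 + 42√440

21 1
881 42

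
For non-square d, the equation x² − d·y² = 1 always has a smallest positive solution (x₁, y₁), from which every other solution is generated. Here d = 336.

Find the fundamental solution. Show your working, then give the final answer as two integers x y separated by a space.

√336 → a₀=18, period (3,36); ℓ=2 even so k=1
i=0: a=18 ⇒ p=18, q=1
i=1: a=3 ⇒ p=55, q=3
→ (55, 3).  Check: 55²=3025, 336·3²=3024, difference 1.

55 3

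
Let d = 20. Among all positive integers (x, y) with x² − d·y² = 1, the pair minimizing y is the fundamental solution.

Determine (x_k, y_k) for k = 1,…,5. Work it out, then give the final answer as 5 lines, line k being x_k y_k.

9 2
161 36
2889 646
51841 11592
930249 208010

[4; 2,8] for √20; ℓ=2 ⇒ convergent index 1
k=0  a_k=4  p_k/q_k = 4/1
k=1  a_k=2  p_k/q_k = 9/2
(x₁, y₁) = (9, 2);  9² − 20·2² = 1 ✓
k=2:  x_2 = 9·9+20·2·2 = 161,  y_2 = 9·2+2·9 = 36
k=3:  x_3 = 9·161+20·2·36 = 2889,  y_3 = 9·36+2·161 = 646
k=4:  x_4 = 9·2889+20·2·646 = 51841,  y_4 = 9·646+2·2889 = 11592
k=5:  x_5 = 9·51841+20·2·11592 = 930249,  y_5 = 9·11592+2·51841 = 208010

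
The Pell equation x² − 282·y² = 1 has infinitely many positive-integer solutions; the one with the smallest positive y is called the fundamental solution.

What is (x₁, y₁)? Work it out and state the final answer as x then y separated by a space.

d=282: √d = [16; 1,3,1,4,1,3,1,32] (ℓ=8, even), read p_7/q_7
k=0  a_k=16  p_k/q_k = 16/1
k=1  a_k=1  p_k/q_k = 17/1
…
k=4  a_k=4  p_k/q_k = 403/24
…
k=6  a_k=3  p_k/q_k = 1864/111
k=7  a_k=1  p_k/q_k = 2351/140
fundamental: x₁=2351, y₁=140  (since 5527201 − 282·19600 = 1)

2351 140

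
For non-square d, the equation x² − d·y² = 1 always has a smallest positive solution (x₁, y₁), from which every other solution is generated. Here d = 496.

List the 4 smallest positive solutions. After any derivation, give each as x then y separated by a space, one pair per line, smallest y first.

√496 → a₀=22, period (3,1,2,4,1,…,1,3,44); ℓ=16 even so k=15
step 0: (22, 1)  from 22·(1,0) + (0,1)
…
step 3: (245, 11)  from 2·(89,4) + (67,3)
step 4: (1069, 48)  from 4·(245,11) + (89,4)
…
step 6: (2383, 107)  from 1·(1314,59) + (1069,48)
step 7: (6080, 273)  from 2·(2383,107) + (1314,59)
…
step 10: (49709, 2232)  from 1·(35166,1579) + (14543,653)
step 11: (84875, 3811)  from 1·(49709,2232) + (35166,1579)
step 12: (389209, 17476)  from 4·(84875,3811) + (49709,2232)
…
step 14: (1252502, 56239)  from 1·(863293,38763) + (389209,17476)
step 15: (4620799, 207480)  from 3·(1252502,56239) + (863293,38763)
fundamental: x₁=4620799, y₁=207480  (since 21351783398401 − 496·43047950400 = 1)
(x_2, y_2) = (4620799·4620799 + 496·207480·207480, 4620799·207480 + 207480·4620799) = (42703566796801, 1917446753040)
(x_3, y_3) = (4620799·42703566796801 + 496·207480·1917446753040, 4620799·1917446753040 + 207480·42703566796801) = (394649197502177907199, 17720272078000750440)
(x_4, y_4) = (4620799·394649197502177907199 + 496·207480·17720272078000750440, 4620799·17720272078000750440 + 207480·394649197502177907199) = (3647189234337689639247667201, 163763630995505661818050080)

4620799 207480
42703566796801 1917446753040
394649197502177907199 17720272078000750440
3647189234337689639247667201 163763630995505661818050080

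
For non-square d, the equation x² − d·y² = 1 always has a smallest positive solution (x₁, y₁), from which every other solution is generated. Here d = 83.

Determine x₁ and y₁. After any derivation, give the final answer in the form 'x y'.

√83 = [9; 9,18, …], period ℓ=2 (even) → k=1
step 0: (9, 1)  from 9·(1,0) + (0,1)
step 1: (82, 9)  from 9·(9,1) + (1,0)
fundamental: x₁=82, y₁=9  (since 6724 − 83·81 = 1)

82 9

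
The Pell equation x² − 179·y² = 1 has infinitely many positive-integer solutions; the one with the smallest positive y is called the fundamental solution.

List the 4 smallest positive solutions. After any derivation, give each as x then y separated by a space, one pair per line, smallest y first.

√179 → a₀=13, period (2,1,1,1,3,…,1,2,26); ℓ=14 even so k=13
i=0: a=13 ⇒ p=13, q=1
…
i=3: a=1 ⇒ p=67, q=5
i=4: a=1 ⇒ p=107, q=8
i=5: a=3 ⇒ p=388, q=29
…
i=7: a=13 ⇒ p=26999, q=2018
…
i=11: a=1 ⇒ p=1013292, q=75737
i=12: a=1 ⇒ p=1588459, q=118727
i=13: a=2 ⇒ p=4190210, q=313191
(x₁, y₁) = (4190210, 313191);  4190210² − 179·313191² = 1 ✓
(4190210+313191√179)^2 = 35115719688199 + 2624672120220√179
(4190210+313191√179)^3 = 294284479589372473370 + 21995854729733779209√179
(4190210+313191√179)^4 = 2466227538440333747559727201 + 184334500894152933286567560√179

4190210 313191
35115719688199 2624672120220
294284479589372473370 21995854729733779209
2466227538440333747559727201 184334500894152933286567560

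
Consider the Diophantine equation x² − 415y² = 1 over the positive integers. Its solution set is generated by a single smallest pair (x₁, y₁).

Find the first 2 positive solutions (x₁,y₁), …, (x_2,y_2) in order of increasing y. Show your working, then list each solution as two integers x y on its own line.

√415 = [20; 2,1,2,4,6,…,1,2,40, …], period ℓ=16 (even) → k=15
k=0  a_k=20  p_k/q_k = 20/1
k=1  a_k=2  p_k/q_k = 41/2
…
k=3  a_k=2  p_k/q_k = 163/8
k=4  a_k=4  p_k/q_k = 713/35
k=5  a_k=6  p_k/q_k = 4441/218
k=6  a_k=1  p_k/q_k = 5154/253
k=7  a_k=1  p_k/q_k = 9595/471
k=8  a_k=3  p_k/q_k = 33939/1666
…
k=10  a_k=1  p_k/q_k = 77473/3803
k=11  a_k=6  p_k/q_k = 508372/24955
k=12  a_k=4  p_k/q_k = 2110961/103623
k=13  a_k=2  p_k/q_k = 4730294/232201
k=14  a_k=1  p_k/q_k = 6841255/335824
k=15  a_k=2  p_k/q_k = 18412804/903849
fundamental: x₁=18412804, y₁=903849  (since 339031351142416 − 415·816943014801 = 1)
n=2: (18412804,903849)∘(18412804,903849) = (18412804·18412804+415·903849·903849, 18412804·903849+903849·18412804) = (678062702284831,33284788965192)

18412804 903849
678062702284831 33284788965192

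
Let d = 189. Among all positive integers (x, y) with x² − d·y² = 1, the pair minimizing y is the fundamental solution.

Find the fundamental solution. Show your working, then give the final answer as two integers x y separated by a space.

55 4

√189 = [13; 1,2,1,26, …], period ℓ=4 (even) → k=3
i=0: a=13 ⇒ p=13, q=1
…
i=2: a=2 ⇒ p=41, q=3
i=3: a=1 ⇒ p=55, q=4
→ (55, 4).  Check: 55²=3025, 189·4²=3024, difference 1.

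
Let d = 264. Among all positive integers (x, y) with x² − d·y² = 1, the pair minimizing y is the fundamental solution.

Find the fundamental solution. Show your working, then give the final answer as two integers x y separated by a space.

[16; 4,32] for √264; ℓ=2 ⇒ convergent index 1
i=0: a=16 ⇒ p=16, q=1
i=1: a=4 ⇒ p=65, q=4
(x₁, y₁) = (65, 4);  65² − 264·4² = 1 ✓

65 4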